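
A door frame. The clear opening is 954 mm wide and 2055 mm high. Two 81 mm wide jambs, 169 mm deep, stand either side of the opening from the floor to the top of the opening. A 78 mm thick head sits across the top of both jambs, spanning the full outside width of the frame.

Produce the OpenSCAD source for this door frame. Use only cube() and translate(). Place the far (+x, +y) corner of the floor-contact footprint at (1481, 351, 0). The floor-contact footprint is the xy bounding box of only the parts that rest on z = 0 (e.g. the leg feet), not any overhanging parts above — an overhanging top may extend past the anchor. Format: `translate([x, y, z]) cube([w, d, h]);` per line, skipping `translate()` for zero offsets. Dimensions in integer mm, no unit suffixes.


translate([365, 182, 0]) cube([81, 169, 2055]);
translate([1400, 182, 0]) cube([81, 169, 2055]);
translate([365, 182, 2055]) cube([1116, 169, 78]);


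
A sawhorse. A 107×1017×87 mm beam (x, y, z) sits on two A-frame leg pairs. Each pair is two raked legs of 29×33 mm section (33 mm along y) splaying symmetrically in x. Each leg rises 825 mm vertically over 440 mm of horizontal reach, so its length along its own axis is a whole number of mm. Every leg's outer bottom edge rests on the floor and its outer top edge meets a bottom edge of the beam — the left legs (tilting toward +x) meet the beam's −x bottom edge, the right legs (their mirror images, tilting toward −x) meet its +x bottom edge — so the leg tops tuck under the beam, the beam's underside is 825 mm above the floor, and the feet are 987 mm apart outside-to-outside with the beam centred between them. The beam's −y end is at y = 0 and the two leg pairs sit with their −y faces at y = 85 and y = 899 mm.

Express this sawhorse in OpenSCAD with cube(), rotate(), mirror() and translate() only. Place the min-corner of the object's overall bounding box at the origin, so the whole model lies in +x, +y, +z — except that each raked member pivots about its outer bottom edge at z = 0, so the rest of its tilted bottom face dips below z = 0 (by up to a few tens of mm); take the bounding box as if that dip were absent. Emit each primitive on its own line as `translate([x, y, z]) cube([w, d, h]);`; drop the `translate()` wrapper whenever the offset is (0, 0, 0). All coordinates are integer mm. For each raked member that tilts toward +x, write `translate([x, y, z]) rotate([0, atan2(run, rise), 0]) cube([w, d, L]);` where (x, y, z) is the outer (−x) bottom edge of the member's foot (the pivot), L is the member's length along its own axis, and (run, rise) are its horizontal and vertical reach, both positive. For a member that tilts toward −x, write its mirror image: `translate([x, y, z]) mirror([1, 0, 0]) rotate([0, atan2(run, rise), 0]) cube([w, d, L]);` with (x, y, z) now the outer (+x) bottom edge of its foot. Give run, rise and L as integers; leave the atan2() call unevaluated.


// leg length = √(440² + 825²) = 935
// right-leg outer foot x = 2·440 + 107 = 987
// beam min-corner = (440, 0, 825)
translate([440, 0, 825]) cube([107, 1017, 87]);
translate([0, 85, 0]) rotate([0, atan2(440, 825), 0]) cube([29, 33, 935]);
translate([987, 85, 0]) mirror([1, 0, 0]) rotate([0, atan2(440, 825), 0]) cube([29, 33, 935]);
translate([0, 899, 0]) rotate([0, atan2(440, 825), 0]) cube([29, 33, 935]);
translate([987, 899, 0]) mirror([1, 0, 0]) rotate([0, atan2(440, 825), 0]) cube([29, 33, 935]);


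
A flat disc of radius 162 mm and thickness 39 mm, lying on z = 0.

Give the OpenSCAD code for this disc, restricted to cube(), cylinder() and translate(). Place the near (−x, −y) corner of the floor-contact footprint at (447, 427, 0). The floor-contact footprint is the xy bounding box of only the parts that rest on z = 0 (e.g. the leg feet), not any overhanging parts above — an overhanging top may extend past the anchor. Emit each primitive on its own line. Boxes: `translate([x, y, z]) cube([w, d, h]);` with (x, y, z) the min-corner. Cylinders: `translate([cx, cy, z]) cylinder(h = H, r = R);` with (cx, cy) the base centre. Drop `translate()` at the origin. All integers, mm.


translate([609, 589, 0]) cylinder(h = 39, r = 162);


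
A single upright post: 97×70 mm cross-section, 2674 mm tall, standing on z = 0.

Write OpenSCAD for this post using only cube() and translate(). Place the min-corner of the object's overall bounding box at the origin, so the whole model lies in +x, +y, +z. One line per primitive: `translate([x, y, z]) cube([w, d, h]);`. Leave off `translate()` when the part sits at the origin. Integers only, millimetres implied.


cube([97, 70, 2674]);


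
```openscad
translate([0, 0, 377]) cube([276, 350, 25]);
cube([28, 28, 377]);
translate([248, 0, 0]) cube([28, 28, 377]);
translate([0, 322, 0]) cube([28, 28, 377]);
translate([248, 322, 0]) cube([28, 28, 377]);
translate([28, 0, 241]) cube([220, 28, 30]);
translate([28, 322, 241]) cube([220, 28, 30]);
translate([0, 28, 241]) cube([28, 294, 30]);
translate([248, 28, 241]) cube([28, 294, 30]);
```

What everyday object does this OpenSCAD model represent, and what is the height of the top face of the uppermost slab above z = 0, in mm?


A stool. The seat height is 402 mm.

A 276×350×25 slab at z = 377 on four corner posts — a stool. The seat top is 377 + 25 = 402 mm.


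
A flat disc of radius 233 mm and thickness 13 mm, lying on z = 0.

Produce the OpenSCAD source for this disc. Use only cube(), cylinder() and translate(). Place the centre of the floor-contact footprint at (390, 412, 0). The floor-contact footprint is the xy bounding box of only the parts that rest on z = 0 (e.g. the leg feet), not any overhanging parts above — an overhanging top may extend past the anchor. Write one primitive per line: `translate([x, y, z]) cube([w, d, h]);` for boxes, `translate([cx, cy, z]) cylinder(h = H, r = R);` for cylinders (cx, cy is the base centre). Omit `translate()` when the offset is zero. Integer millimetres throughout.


translate([390, 412, 0]) cylinder(h = 13, r = 233);


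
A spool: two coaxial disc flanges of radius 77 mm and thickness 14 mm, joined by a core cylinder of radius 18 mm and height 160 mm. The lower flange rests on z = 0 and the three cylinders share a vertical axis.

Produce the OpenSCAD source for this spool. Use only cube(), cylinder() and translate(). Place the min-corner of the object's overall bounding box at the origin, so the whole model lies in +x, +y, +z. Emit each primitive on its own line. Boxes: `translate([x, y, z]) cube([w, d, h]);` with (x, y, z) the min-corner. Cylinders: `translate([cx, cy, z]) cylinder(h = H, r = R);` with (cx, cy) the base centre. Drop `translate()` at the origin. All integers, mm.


translate([77, 77, 0]) cylinder(h = 14, r = 77);
translate([77, 77, 14]) cylinder(h = 160, r = 18);
translate([77, 77, 174]) cylinder(h = 14, r = 77);


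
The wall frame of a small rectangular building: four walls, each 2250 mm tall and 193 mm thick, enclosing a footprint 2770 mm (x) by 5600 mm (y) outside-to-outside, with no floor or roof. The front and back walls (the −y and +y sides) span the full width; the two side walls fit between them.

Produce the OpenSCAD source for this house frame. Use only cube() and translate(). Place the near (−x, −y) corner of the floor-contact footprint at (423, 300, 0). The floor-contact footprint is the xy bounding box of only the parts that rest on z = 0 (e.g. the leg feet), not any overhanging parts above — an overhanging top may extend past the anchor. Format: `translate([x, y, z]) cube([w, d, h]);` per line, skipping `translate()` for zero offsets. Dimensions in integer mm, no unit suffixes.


translate([423, 300, 0]) cube([2770, 193, 2250]);
translate([423, 5707, 0]) cube([2770, 193, 2250]);
translate([423, 493, 0]) cube([193, 5214, 2250]);
translate([3000, 493, 0]) cube([193, 5214, 2250]);


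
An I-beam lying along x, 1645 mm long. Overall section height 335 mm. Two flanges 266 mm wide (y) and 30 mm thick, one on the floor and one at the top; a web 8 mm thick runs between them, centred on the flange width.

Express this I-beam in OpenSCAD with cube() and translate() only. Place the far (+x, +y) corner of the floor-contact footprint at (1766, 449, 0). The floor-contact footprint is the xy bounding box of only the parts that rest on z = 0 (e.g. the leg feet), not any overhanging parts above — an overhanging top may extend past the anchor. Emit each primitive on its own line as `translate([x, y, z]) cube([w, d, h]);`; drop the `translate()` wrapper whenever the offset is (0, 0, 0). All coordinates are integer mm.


translate([121, 183, 0]) cube([1645, 266, 30]);
translate([121, 312, 30]) cube([1645, 8, 275]);
translate([121, 183, 305]) cube([1645, 266, 30]);


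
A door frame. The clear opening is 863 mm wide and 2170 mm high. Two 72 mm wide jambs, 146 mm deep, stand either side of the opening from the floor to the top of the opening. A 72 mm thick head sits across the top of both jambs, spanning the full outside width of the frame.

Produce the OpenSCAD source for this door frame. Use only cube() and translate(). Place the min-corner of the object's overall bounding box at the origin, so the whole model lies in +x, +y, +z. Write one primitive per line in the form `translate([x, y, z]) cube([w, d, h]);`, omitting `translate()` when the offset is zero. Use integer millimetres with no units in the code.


cube([72, 146, 2170]);
translate([935, 0, 0]) cube([72, 146, 2170]);
translate([0, 0, 2170]) cube([1007, 146, 72]);


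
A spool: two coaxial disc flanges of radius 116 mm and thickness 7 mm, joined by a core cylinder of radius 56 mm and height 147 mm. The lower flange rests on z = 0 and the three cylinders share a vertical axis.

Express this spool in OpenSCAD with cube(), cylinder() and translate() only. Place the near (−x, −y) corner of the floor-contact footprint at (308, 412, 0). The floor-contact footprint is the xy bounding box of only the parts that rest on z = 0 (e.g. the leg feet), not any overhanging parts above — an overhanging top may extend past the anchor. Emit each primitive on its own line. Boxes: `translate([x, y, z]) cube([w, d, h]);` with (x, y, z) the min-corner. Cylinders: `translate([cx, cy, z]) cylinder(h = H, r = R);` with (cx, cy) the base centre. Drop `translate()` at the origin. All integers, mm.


translate([424, 528, 0]) cylinder(h = 7, r = 116);
translate([424, 528, 7]) cylinder(h = 147, r = 56);
translate([424, 528, 154]) cylinder(h = 7, r = 116);


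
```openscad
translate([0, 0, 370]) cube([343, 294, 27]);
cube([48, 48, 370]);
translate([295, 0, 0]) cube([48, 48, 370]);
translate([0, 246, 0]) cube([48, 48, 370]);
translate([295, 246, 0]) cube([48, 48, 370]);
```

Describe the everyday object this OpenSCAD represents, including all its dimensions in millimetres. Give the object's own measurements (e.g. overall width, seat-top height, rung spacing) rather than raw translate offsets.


A simple wooden stool: a rectangular seat 343 mm (x) by 294 mm (y), 27 mm thick, top face at z = 397 mm, on four square legs, each 48×48 mm in cross-section. The legs rest on z = 0, each flush with a corner of the seat.


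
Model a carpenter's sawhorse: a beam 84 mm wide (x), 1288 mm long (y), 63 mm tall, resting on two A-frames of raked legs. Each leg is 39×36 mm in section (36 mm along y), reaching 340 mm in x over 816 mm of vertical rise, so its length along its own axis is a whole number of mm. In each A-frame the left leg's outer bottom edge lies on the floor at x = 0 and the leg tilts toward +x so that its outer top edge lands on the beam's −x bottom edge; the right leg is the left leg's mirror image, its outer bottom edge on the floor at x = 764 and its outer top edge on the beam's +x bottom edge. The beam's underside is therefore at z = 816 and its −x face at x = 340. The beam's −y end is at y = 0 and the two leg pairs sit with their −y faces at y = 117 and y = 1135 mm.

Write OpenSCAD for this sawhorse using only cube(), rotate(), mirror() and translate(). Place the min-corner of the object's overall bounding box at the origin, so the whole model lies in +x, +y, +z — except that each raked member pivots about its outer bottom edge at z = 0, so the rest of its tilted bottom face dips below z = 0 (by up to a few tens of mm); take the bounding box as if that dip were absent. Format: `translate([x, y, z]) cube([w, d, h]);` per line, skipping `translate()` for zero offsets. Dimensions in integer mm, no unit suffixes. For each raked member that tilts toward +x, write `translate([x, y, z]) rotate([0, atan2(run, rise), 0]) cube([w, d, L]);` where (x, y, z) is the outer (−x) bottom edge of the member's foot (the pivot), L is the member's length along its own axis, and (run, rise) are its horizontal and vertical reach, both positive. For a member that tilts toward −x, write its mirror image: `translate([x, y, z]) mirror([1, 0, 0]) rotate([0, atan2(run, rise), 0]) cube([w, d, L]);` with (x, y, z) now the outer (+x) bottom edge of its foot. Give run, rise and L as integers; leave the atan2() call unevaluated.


translate([340, 0, 816]) cube([84, 1288, 63]);
translate([0, 117, 0]) rotate([0, atan2(340, 816), 0]) cube([39, 36, 884]);
translate([764, 117, 0]) mirror([1, 0, 0]) rotate([0, atan2(340, 816), 0]) cube([39, 36, 884]);
translate([0, 1135, 0]) rotate([0, atan2(340, 816), 0]) cube([39, 36, 884]);
translate([764, 1135, 0]) mirror([1, 0, 0]) rotate([0, atan2(340, 816), 0]) cube([39, 36, 884]);


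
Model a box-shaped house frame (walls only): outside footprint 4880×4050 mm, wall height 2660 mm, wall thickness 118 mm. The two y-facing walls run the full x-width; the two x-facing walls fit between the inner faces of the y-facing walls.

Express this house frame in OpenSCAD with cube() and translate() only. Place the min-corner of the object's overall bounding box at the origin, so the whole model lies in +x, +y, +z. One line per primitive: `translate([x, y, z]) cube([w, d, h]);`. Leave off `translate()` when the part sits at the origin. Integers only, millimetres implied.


cube([4880, 118, 2660]);
translate([0, 3932, 0]) cube([4880, 118, 2660]);
translate([0, 118, 0]) cube([118, 3814, 2660]);
translate([4762, 118, 0]) cube([118, 3814, 2660]);


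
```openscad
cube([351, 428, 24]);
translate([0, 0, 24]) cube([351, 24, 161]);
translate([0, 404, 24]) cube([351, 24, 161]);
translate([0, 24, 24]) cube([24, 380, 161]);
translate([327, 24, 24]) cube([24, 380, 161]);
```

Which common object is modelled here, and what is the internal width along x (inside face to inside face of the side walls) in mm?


An open box. The internal width is 303 mm.

A 351×428 base slab with four walls standing on it — an open box. The base is 351 mm wide and the walls are 24 mm thick, so the internal width is 351 − 2 × 24 = 303 mm.


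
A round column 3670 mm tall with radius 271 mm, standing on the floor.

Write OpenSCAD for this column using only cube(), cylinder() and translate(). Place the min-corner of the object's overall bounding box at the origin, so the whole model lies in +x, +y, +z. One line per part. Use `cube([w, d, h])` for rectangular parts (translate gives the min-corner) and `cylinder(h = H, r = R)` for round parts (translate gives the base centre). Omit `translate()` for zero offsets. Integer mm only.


translate([271, 271, 0]) cylinder(h = 3670, r = 271);


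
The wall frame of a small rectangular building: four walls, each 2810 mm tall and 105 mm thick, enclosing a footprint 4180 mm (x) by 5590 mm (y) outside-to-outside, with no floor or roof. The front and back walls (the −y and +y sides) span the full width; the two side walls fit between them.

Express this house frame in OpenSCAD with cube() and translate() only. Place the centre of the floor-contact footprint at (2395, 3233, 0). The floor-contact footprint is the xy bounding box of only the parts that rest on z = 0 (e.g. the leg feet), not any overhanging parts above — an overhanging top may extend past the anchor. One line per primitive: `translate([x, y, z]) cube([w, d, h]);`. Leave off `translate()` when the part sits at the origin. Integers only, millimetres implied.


translate([305, 438, 0]) cube([4180, 105, 2810]);
translate([305, 5923, 0]) cube([4180, 105, 2810]);
translate([305, 543, 0]) cube([105, 5380, 2810]);
translate([4380, 543, 0]) cube([105, 5380, 2810]);


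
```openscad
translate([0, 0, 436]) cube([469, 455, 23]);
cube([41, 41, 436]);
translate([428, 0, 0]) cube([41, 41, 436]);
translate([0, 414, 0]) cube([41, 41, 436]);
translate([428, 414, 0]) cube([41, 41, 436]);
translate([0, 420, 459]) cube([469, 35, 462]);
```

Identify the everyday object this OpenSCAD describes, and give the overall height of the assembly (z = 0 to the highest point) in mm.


A chair. The overall height is 921 mm.

A slab on four corner posts with a tall panel at the back — a chair. The seat slab sits at z = 436 with thickness 23, and the 462 mm backrest starts at the seat top, so the overall height is 436 + 23 + 462 = 921 mm.


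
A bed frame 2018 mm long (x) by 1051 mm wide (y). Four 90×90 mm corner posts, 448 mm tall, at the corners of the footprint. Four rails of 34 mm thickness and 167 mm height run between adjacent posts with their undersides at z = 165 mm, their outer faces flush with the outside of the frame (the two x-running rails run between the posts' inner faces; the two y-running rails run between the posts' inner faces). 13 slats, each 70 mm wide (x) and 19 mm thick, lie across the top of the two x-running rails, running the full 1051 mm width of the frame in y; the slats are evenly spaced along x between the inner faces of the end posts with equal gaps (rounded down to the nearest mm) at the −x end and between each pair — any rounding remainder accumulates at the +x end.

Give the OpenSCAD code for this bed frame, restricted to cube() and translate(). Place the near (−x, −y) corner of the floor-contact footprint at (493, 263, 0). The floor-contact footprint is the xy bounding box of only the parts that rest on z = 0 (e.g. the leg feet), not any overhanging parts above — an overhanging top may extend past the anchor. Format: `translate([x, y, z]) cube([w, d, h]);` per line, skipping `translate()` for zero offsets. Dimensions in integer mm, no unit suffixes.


translate([493, 263, 0]) cube([90, 90, 448]);
translate([493, 1224, 0]) cube([90, 90, 448]);
translate([2421, 263, 0]) cube([90, 90, 448]);
translate([2421, 1224, 0]) cube([90, 90, 448]);
translate([583, 263, 165]) cube([1838, 34, 167]);
translate([583, 1280, 165]) cube([1838, 34, 167]);
translate([493, 353, 165]) cube([34, 871, 167]);
translate([2477, 353, 165]) cube([34, 871, 167]);
translate([649, 263, 332]) cube([70, 1051, 19]);
translate([785, 263, 332]) cube([70, 1051, 19]);
translate([921, 263, 332]) cube([70, 1051, 19]);
translate([1057, 263, 332]) cube([70, 1051, 19]);
translate([1193, 263, 332]) cube([70, 1051, 19]);
translate([1329, 263, 332]) cube([70, 1051, 19]);
translate([1465, 263, 332]) cube([70, 1051, 19]);
translate([1601, 263, 332]) cube([70, 1051, 19]);
translate([1737, 263, 332]) cube([70, 1051, 19]);
translate([1873, 263, 332]) cube([70, 1051, 19]);
translate([2009, 263, 332]) cube([70, 1051, 19]);
translate([2145, 263, 332]) cube([70, 1051, 19]);
translate([2281, 263, 332]) cube([70, 1051, 19]);


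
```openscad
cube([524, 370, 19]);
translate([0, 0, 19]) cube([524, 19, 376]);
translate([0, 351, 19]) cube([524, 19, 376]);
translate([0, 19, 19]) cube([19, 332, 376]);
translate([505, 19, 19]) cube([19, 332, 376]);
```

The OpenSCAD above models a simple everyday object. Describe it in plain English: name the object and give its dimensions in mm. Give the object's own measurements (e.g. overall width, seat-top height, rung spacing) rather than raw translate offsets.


An open-topped rectangular box: outside dimensions 524×370×395 mm, with a uniform wall and base thickness of 19 mm. The base is a full 524×370 slab on the floor; four walls sit on top of the base. The front and back walls (the −y and +y sides) span the full width; the two side walls fit between them.


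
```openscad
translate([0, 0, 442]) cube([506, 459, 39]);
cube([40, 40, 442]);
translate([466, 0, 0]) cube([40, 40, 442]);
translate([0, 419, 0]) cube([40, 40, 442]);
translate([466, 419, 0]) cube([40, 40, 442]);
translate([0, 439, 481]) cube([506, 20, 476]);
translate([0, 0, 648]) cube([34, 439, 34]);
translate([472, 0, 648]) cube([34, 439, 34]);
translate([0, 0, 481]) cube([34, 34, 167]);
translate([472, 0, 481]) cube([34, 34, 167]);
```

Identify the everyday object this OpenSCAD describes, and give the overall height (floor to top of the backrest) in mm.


A chair. The overall height is 957 mm.

A slab on four corner posts with a tall panel at the back — a chair. The seat slab sits at z = 442 with thickness 39, and the 476 mm backrest starts at the seat top, so the overall height is 442 + 39 + 476 = 957 mm.


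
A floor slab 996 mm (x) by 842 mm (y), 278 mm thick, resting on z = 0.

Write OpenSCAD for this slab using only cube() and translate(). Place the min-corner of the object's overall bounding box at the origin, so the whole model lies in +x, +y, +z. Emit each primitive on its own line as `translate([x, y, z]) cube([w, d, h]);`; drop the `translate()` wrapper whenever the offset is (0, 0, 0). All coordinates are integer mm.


cube([996, 842, 278]);


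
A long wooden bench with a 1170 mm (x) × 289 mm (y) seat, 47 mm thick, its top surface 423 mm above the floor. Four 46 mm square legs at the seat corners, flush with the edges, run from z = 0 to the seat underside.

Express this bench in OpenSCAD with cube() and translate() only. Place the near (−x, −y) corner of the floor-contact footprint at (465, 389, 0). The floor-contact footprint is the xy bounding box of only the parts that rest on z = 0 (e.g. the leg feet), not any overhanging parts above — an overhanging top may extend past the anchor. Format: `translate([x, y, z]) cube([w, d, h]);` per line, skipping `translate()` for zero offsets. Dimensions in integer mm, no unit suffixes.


translate([465, 389, 376]) cube([1170, 289, 47]);
translate([465, 389, 0]) cube([46, 46, 376]);
translate([465, 632, 0]) cube([46, 46, 376]);
translate([1589, 389, 0]) cube([46, 46, 376]);
translate([1589, 632, 0]) cube([46, 46, 376]);


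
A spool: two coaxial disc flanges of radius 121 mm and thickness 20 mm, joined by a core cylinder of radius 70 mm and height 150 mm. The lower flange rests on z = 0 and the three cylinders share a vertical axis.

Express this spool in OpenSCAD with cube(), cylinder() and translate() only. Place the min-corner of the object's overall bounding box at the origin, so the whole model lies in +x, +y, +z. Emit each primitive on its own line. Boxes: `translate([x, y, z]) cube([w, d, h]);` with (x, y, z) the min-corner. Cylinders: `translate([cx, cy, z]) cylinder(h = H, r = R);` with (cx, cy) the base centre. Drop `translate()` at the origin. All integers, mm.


translate([121, 121, 0]) cylinder(h = 20, r = 121);
translate([121, 121, 20]) cylinder(h = 150, r = 70);
translate([121, 121, 170]) cylinder(h = 20, r = 121);


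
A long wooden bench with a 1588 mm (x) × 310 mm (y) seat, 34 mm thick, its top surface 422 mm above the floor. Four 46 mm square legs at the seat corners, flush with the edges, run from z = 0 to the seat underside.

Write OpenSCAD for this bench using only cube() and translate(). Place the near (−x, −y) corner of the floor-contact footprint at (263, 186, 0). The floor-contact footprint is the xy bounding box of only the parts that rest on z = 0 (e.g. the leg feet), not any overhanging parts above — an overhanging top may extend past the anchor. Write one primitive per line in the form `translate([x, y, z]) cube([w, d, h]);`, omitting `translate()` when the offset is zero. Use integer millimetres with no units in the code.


translate([263, 186, 388]) cube([1588, 310, 34]);
translate([263, 186, 0]) cube([46, 46, 388]);
translate([263, 450, 0]) cube([46, 46, 388]);
translate([1805, 186, 0]) cube([46, 46, 388]);
translate([1805, 450, 0]) cube([46, 46, 388]);


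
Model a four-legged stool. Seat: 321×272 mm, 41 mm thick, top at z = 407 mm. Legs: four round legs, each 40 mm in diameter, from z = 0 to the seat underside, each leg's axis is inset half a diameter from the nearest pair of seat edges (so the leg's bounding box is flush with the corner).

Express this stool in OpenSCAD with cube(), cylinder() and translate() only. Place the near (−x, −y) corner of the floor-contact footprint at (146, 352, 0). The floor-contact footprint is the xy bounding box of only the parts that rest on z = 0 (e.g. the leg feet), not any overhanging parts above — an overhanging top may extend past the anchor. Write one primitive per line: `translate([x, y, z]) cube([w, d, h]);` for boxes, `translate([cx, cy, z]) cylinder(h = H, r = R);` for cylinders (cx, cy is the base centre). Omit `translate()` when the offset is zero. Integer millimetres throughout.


translate([146, 352, 366]) cube([321, 272, 41]);
translate([166, 372, 0]) cylinder(h = 366, r = 20);
translate([447, 372, 0]) cylinder(h = 366, r = 20);
translate([166, 604, 0]) cylinder(h = 366, r = 20);
translate([447, 604, 0]) cylinder(h = 366, r = 20);


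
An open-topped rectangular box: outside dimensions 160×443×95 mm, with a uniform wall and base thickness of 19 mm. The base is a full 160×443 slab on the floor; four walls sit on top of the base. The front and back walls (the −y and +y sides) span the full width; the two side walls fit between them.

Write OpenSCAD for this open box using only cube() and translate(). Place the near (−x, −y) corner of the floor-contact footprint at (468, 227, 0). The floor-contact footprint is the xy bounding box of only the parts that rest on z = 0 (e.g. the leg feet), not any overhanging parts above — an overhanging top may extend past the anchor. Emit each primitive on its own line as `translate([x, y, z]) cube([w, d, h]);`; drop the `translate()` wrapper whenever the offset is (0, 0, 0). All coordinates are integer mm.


translate([468, 227, 0]) cube([160, 443, 19]);
translate([468, 227, 19]) cube([160, 19, 76]);
translate([468, 651, 19]) cube([160, 19, 76]);
translate([468, 246, 19]) cube([19, 405, 76]);
translate([609, 246, 19]) cube([19, 405, 76]);


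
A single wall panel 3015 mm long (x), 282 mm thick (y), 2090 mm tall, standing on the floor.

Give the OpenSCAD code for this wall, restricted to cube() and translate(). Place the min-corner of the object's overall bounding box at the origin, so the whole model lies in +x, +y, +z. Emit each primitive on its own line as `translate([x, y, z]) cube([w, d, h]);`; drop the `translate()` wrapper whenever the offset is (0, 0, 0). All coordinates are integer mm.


cube([3015, 282, 2090]);


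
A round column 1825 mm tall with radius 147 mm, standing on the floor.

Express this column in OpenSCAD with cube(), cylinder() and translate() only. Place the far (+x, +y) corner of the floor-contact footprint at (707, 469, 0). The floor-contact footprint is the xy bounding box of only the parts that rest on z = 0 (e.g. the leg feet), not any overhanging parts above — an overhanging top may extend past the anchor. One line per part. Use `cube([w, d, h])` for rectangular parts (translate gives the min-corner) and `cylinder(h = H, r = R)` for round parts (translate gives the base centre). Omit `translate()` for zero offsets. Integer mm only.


translate([560, 322, 0]) cylinder(h = 1825, r = 147);


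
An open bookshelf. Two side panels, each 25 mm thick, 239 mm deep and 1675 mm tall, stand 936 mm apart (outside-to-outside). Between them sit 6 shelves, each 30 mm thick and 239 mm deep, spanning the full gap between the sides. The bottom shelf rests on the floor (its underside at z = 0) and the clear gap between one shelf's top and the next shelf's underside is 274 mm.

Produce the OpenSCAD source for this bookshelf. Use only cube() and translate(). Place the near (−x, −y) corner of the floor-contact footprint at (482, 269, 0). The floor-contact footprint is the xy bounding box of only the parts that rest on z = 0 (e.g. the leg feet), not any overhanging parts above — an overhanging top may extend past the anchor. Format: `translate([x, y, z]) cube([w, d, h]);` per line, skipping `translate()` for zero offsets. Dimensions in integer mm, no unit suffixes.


translate([482, 269, 0]) cube([25, 239, 1675]);
translate([1393, 269, 0]) cube([25, 239, 1675]);
translate([507, 269, 0]) cube([886, 239, 30]);
translate([507, 269, 304]) cube([886, 239, 30]);
translate([507, 269, 608]) cube([886, 239, 30]);
translate([507, 269, 912]) cube([886, 239, 30]);
translate([507, 269, 1216]) cube([886, 239, 30]);
translate([507, 269, 1520]) cube([886, 239, 30]);


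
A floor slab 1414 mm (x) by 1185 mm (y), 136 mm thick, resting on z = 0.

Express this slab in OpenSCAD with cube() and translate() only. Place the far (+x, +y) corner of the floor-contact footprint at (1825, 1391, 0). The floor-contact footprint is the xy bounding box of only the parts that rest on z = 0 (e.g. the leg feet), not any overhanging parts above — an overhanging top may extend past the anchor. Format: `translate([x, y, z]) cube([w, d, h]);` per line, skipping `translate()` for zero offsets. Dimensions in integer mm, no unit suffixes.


translate([411, 206, 0]) cube([1414, 1185, 136]);


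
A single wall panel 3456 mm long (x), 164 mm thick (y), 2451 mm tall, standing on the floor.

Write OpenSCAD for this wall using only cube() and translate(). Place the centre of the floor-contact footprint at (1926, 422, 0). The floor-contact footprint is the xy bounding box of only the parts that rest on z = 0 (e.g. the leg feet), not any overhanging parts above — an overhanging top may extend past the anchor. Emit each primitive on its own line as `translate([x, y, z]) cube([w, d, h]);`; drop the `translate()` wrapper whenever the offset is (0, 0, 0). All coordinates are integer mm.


translate([198, 340, 0]) cube([3456, 164, 2451]);


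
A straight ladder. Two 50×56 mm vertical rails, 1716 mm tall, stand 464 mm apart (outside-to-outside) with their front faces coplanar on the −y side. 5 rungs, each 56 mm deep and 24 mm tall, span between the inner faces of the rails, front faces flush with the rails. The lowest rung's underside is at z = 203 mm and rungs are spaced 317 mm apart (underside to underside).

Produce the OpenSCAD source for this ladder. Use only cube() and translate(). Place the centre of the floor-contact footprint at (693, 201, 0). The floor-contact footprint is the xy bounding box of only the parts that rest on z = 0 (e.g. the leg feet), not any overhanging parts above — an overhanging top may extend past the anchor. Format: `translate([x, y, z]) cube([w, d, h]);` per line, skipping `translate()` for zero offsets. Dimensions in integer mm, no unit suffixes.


translate([461, 173, 0]) cube([50, 56, 1716]);
translate([875, 173, 0]) cube([50, 56, 1716]);
translate([511, 173, 203]) cube([364, 56, 24]);
translate([511, 173, 520]) cube([364, 56, 24]);
translate([511, 173, 837]) cube([364, 56, 24]);
translate([511, 173, 1154]) cube([364, 56, 24]);
translate([511, 173, 1471]) cube([364, 56, 24]);


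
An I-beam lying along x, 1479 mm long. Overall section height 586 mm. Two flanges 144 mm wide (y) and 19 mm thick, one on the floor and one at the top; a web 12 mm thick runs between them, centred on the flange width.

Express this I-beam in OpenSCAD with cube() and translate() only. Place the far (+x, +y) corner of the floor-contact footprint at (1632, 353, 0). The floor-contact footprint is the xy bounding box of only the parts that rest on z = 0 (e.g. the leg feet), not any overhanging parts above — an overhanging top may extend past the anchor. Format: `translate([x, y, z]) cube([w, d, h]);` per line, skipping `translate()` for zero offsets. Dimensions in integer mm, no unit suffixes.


translate([153, 209, 0]) cube([1479, 144, 19]);
translate([153, 275, 19]) cube([1479, 12, 548]);
translate([153, 209, 567]) cube([1479, 144, 19]);


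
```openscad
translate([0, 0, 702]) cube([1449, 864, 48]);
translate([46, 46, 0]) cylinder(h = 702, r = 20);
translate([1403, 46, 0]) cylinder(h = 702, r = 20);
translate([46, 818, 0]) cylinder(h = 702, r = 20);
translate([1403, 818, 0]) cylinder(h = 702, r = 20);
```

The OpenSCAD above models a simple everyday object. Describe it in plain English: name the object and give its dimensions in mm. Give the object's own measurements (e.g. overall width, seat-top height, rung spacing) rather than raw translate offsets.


A table: top 1449 mm (x) × 864 mm (y), 48 mm thick, upper face at z = 750 mm, on four round legs of 40 mm diameter, each leg's bounding box inset 26 mm from the nearest pair of top edges from z = 0 to the bottom of the top.


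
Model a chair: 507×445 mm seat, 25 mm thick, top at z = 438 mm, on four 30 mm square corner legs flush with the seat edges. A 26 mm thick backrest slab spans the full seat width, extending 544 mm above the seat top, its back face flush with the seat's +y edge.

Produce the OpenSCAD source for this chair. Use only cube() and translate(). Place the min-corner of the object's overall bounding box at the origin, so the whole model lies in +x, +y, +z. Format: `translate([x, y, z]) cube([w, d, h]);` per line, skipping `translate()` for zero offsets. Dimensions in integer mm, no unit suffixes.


translate([0, 0, 413]) cube([507, 445, 25]);
cube([30, 30, 413]);
translate([477, 0, 0]) cube([30, 30, 413]);
translate([0, 415, 0]) cube([30, 30, 413]);
translate([477, 415, 0]) cube([30, 30, 413]);
translate([0, 419, 438]) cube([507, 26, 544]);


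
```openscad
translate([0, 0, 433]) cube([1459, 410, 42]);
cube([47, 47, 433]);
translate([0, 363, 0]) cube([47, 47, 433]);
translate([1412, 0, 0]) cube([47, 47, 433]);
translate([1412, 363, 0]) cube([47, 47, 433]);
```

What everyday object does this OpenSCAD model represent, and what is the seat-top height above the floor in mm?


A bench. The seat-top height is 475 mm.

A long slab on four corner posts — a bench. The slab sits at z = 433 with thickness 42, so the top is 433 + 42 = 475 mm.


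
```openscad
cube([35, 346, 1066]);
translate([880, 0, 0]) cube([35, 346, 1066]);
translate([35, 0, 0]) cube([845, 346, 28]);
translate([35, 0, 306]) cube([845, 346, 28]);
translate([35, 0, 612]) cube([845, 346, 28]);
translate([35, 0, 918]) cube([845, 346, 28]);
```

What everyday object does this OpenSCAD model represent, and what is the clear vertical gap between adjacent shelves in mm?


A bookshelf. The clear shelf gap is 278 mm.

Two tall side panels with 4 horizontal boards between them — a bookshelf. The first two shelf undersides are at z = 0 and z = 306; with shelf thickness 28, the clear gap is 306 − 0 − 28 = 278 mm.


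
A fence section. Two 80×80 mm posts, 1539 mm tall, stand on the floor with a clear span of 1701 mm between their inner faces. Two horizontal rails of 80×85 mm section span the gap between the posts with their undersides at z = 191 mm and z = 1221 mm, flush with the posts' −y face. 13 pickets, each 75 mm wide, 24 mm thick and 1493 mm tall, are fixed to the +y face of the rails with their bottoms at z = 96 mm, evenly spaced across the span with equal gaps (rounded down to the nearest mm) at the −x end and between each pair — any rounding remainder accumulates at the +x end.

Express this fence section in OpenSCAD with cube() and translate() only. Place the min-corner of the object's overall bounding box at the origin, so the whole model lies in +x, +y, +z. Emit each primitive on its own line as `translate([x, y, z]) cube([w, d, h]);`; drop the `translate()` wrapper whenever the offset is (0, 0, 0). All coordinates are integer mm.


cube([80, 80, 1539]);
translate([1781, 0, 0]) cube([80, 80, 1539]);
translate([80, 0, 191]) cube([1701, 80, 85]);
translate([80, 0, 1221]) cube([1701, 80, 85]);
translate([131, 80, 96]) cube([75, 24, 1493]);
translate([257, 80, 96]) cube([75, 24, 1493]);
translate([383, 80, 96]) cube([75, 24, 1493]);
translate([509, 80, 96]) cube([75, 24, 1493]);
translate([635, 80, 96]) cube([75, 24, 1493]);
translate([761, 80, 96]) cube([75, 24, 1493]);
translate([887, 80, 96]) cube([75, 24, 1493]);
translate([1013, 80, 96]) cube([75, 24, 1493]);
translate([1139, 80, 96]) cube([75, 24, 1493]);
translate([1265, 80, 96]) cube([75, 24, 1493]);
translate([1391, 80, 96]) cube([75, 24, 1493]);
translate([1517, 80, 96]) cube([75, 24, 1493]);
translate([1643, 80, 96]) cube([75, 24, 1493]);


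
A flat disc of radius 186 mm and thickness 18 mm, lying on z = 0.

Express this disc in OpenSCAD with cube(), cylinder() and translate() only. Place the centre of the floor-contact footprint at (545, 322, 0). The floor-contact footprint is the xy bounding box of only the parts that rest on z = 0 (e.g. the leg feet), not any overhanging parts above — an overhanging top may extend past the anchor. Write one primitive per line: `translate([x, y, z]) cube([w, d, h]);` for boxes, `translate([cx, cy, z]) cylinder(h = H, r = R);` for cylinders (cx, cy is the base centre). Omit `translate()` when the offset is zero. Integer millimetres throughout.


translate([545, 322, 0]) cylinder(h = 18, r = 186);


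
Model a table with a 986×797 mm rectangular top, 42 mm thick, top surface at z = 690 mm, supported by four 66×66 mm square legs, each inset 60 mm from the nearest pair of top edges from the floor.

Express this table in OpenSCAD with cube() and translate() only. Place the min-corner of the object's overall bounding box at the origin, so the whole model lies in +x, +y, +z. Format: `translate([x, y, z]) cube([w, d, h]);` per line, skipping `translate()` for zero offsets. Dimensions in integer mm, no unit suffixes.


translate([0, 0, 648]) cube([986, 797, 42]);
translate([60, 60, 0]) cube([66, 66, 648]);
translate([860, 60, 0]) cube([66, 66, 648]);
translate([60, 671, 0]) cube([66, 66, 648]);
translate([860, 671, 0]) cube([66, 66, 648]);


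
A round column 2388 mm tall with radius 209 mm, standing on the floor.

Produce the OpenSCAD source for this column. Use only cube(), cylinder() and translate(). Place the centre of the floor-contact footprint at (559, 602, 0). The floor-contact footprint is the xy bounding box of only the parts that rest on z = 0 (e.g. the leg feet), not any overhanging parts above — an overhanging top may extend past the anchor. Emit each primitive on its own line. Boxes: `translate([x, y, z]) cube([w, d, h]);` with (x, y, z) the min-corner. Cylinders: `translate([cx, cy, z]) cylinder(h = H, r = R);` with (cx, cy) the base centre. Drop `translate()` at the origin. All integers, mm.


translate([559, 602, 0]) cylinder(h = 2388, r = 209);


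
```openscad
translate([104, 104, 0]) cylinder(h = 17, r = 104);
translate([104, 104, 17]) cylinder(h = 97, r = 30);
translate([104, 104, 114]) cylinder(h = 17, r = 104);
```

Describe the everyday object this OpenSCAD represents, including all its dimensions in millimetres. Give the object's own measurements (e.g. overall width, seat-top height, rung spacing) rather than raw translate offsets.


A spool: two coaxial disc flanges of radius 104 mm and thickness 17 mm, joined by a core cylinder of radius 30 mm and height 97 mm. The lower flange rests on z = 0 and the three cylinders share a vertical axis.


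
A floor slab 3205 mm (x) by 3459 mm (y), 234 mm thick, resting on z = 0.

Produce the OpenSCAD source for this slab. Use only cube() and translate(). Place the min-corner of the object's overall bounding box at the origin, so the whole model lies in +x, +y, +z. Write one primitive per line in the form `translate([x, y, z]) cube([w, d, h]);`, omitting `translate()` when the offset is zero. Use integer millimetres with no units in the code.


cube([3205, 3459, 234]);


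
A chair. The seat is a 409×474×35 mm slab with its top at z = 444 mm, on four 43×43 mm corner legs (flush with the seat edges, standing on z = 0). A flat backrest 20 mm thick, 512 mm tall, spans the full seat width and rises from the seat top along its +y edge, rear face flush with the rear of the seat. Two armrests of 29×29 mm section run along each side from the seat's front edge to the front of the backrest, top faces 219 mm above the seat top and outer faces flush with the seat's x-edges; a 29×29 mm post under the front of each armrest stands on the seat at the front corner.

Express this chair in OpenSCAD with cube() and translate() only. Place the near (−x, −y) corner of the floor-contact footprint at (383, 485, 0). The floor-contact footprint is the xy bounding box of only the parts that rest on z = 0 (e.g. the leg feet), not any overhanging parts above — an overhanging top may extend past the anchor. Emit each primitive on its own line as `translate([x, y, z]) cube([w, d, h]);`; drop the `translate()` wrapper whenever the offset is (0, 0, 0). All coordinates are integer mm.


translate([383, 485, 409]) cube([409, 474, 35]);
translate([383, 485, 0]) cube([43, 43, 409]);
translate([749, 485, 0]) cube([43, 43, 409]);
translate([383, 916, 0]) cube([43, 43, 409]);
translate([749, 916, 0]) cube([43, 43, 409]);
translate([383, 939, 444]) cube([409, 20, 512]);
translate([383, 485, 634]) cube([29, 454, 29]);
translate([763, 485, 634]) cube([29, 454, 29]);
translate([383, 485, 444]) cube([29, 29, 190]);
translate([763, 485, 444]) cube([29, 29, 190]);
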